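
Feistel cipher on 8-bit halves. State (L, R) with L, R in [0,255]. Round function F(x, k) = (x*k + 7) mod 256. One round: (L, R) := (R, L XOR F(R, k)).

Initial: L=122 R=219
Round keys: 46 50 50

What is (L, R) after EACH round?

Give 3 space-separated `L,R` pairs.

Answer: 219,27 27,150 150,72

Derivation:
Round 1 (k=46): L=219 R=27
Round 2 (k=50): L=27 R=150
Round 3 (k=50): L=150 R=72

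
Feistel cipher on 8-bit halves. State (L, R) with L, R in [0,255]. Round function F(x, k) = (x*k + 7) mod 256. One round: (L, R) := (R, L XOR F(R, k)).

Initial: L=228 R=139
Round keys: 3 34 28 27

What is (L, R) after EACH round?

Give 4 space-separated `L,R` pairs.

Answer: 139,76 76,148 148,123 123,148

Derivation:
Round 1 (k=3): L=139 R=76
Round 2 (k=34): L=76 R=148
Round 3 (k=28): L=148 R=123
Round 4 (k=27): L=123 R=148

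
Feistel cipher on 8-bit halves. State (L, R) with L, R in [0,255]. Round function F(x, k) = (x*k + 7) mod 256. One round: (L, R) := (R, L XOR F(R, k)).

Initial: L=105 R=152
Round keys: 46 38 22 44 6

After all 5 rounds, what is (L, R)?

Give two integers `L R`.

Answer: 216 32

Derivation:
Round 1 (k=46): L=152 R=62
Round 2 (k=38): L=62 R=163
Round 3 (k=22): L=163 R=55
Round 4 (k=44): L=55 R=216
Round 5 (k=6): L=216 R=32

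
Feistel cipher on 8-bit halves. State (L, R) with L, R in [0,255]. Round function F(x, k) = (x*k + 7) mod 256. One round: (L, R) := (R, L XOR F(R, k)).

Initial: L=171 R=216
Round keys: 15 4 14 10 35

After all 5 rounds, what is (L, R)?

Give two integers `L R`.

Answer: 102 164

Derivation:
Round 1 (k=15): L=216 R=4
Round 2 (k=4): L=4 R=207
Round 3 (k=14): L=207 R=93
Round 4 (k=10): L=93 R=102
Round 5 (k=35): L=102 R=164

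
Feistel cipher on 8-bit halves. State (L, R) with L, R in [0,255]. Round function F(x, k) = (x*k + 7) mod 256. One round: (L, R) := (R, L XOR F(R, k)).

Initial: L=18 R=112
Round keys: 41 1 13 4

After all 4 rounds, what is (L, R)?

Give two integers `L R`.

Round 1 (k=41): L=112 R=229
Round 2 (k=1): L=229 R=156
Round 3 (k=13): L=156 R=22
Round 4 (k=4): L=22 R=195

Answer: 22 195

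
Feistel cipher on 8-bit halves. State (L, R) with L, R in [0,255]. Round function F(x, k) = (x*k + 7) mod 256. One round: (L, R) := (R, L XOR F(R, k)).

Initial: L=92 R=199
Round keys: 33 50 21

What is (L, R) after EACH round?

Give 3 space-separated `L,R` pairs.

Round 1 (k=33): L=199 R=242
Round 2 (k=50): L=242 R=140
Round 3 (k=21): L=140 R=113

Answer: 199,242 242,140 140,113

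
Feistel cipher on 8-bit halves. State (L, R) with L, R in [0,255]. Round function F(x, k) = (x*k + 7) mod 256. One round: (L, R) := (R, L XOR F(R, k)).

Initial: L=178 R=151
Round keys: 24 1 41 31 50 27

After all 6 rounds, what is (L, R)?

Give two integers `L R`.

Round 1 (k=24): L=151 R=157
Round 2 (k=1): L=157 R=51
Round 3 (k=41): L=51 R=175
Round 4 (k=31): L=175 R=11
Round 5 (k=50): L=11 R=130
Round 6 (k=27): L=130 R=182

Answer: 130 182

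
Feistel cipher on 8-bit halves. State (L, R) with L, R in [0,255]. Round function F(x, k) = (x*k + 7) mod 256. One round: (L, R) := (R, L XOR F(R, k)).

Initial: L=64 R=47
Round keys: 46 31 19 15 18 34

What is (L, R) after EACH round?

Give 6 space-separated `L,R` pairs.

Answer: 47,57 57,193 193,99 99,21 21,226 226,30

Derivation:
Round 1 (k=46): L=47 R=57
Round 2 (k=31): L=57 R=193
Round 3 (k=19): L=193 R=99
Round 4 (k=15): L=99 R=21
Round 5 (k=18): L=21 R=226
Round 6 (k=34): L=226 R=30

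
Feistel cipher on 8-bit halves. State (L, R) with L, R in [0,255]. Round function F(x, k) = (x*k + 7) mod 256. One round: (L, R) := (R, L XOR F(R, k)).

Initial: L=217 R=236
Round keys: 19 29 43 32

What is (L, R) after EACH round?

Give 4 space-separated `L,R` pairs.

Round 1 (k=19): L=236 R=82
Round 2 (k=29): L=82 R=189
Round 3 (k=43): L=189 R=148
Round 4 (k=32): L=148 R=58

Answer: 236,82 82,189 189,148 148,58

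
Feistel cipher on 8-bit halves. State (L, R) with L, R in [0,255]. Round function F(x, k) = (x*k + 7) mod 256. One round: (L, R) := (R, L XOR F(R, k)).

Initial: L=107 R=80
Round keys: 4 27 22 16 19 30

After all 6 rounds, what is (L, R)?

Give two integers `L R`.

Round 1 (k=4): L=80 R=44
Round 2 (k=27): L=44 R=251
Round 3 (k=22): L=251 R=181
Round 4 (k=16): L=181 R=172
Round 5 (k=19): L=172 R=126
Round 6 (k=30): L=126 R=103

Answer: 126 103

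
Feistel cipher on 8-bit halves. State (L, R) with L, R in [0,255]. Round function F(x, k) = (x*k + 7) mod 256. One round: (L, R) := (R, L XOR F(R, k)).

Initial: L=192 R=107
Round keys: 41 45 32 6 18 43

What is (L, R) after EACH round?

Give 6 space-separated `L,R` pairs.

Round 1 (k=41): L=107 R=234
Round 2 (k=45): L=234 R=66
Round 3 (k=32): L=66 R=173
Round 4 (k=6): L=173 R=87
Round 5 (k=18): L=87 R=136
Round 6 (k=43): L=136 R=136

Answer: 107,234 234,66 66,173 173,87 87,136 136,136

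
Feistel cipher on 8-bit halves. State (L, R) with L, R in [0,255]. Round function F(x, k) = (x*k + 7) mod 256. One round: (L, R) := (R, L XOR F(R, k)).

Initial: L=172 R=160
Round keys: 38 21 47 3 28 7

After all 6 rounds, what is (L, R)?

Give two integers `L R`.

Round 1 (k=38): L=160 R=107
Round 2 (k=21): L=107 R=110
Round 3 (k=47): L=110 R=82
Round 4 (k=3): L=82 R=147
Round 5 (k=28): L=147 R=73
Round 6 (k=7): L=73 R=149

Answer: 73 149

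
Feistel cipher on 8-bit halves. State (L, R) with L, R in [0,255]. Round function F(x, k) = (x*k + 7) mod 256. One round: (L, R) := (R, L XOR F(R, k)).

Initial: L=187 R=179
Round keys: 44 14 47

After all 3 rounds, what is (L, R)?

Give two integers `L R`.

Round 1 (k=44): L=179 R=112
Round 2 (k=14): L=112 R=148
Round 3 (k=47): L=148 R=67

Answer: 148 67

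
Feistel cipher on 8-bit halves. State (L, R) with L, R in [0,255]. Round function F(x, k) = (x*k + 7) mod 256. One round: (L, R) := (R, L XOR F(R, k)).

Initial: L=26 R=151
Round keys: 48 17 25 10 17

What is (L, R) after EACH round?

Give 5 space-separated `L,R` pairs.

Answer: 151,77 77,179 179,207 207,174 174,90

Derivation:
Round 1 (k=48): L=151 R=77
Round 2 (k=17): L=77 R=179
Round 3 (k=25): L=179 R=207
Round 4 (k=10): L=207 R=174
Round 5 (k=17): L=174 R=90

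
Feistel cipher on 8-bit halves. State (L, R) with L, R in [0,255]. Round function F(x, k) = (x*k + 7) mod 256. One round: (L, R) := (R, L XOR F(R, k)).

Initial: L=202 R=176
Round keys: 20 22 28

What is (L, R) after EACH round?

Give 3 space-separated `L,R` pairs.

Answer: 176,13 13,149 149,94

Derivation:
Round 1 (k=20): L=176 R=13
Round 2 (k=22): L=13 R=149
Round 3 (k=28): L=149 R=94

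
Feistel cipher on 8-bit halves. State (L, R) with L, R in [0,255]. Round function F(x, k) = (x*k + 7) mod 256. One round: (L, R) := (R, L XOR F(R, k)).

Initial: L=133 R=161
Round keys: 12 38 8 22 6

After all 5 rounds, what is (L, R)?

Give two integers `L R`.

Answer: 119 144

Derivation:
Round 1 (k=12): L=161 R=22
Round 2 (k=38): L=22 R=234
Round 3 (k=8): L=234 R=65
Round 4 (k=22): L=65 R=119
Round 5 (k=6): L=119 R=144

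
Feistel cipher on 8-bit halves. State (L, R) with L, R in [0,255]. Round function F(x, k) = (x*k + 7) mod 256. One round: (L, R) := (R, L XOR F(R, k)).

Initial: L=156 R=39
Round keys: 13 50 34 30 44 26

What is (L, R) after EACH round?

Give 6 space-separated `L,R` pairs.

Answer: 39,158 158,196 196,145 145,193 193,162 162,186

Derivation:
Round 1 (k=13): L=39 R=158
Round 2 (k=50): L=158 R=196
Round 3 (k=34): L=196 R=145
Round 4 (k=30): L=145 R=193
Round 5 (k=44): L=193 R=162
Round 6 (k=26): L=162 R=186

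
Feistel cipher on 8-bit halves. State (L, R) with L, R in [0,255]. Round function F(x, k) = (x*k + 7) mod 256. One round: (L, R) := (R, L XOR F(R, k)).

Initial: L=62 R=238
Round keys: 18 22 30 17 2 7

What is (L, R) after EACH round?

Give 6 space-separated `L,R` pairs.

Round 1 (k=18): L=238 R=253
Round 2 (k=22): L=253 R=43
Round 3 (k=30): L=43 R=236
Round 4 (k=17): L=236 R=152
Round 5 (k=2): L=152 R=219
Round 6 (k=7): L=219 R=156

Answer: 238,253 253,43 43,236 236,152 152,219 219,156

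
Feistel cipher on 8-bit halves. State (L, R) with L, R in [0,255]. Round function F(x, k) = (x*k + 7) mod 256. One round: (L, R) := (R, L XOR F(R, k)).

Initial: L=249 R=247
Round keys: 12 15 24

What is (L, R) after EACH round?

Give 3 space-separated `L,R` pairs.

Round 1 (k=12): L=247 R=98
Round 2 (k=15): L=98 R=50
Round 3 (k=24): L=50 R=213

Answer: 247,98 98,50 50,213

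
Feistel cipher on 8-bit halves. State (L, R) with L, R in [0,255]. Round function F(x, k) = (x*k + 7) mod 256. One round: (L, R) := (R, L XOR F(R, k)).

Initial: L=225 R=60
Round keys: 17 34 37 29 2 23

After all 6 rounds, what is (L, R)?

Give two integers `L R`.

Answer: 15 232

Derivation:
Round 1 (k=17): L=60 R=226
Round 2 (k=34): L=226 R=55
Round 3 (k=37): L=55 R=24
Round 4 (k=29): L=24 R=136
Round 5 (k=2): L=136 R=15
Round 6 (k=23): L=15 R=232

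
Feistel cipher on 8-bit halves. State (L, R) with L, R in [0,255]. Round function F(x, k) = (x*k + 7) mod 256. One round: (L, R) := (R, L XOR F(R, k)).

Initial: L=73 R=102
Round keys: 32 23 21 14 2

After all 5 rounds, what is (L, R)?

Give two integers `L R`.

Round 1 (k=32): L=102 R=142
Round 2 (k=23): L=142 R=175
Round 3 (k=21): L=175 R=236
Round 4 (k=14): L=236 R=64
Round 5 (k=2): L=64 R=107

Answer: 64 107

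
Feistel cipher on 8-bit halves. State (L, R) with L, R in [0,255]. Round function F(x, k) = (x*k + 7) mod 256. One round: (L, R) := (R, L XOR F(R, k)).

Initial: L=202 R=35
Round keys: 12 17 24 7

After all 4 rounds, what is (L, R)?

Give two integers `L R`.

Answer: 238 210

Derivation:
Round 1 (k=12): L=35 R=97
Round 2 (k=17): L=97 R=91
Round 3 (k=24): L=91 R=238
Round 4 (k=7): L=238 R=210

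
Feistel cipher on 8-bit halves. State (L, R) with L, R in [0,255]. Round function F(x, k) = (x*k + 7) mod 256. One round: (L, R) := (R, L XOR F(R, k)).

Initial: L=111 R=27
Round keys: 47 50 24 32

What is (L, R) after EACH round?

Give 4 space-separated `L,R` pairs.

Round 1 (k=47): L=27 R=147
Round 2 (k=50): L=147 R=166
Round 3 (k=24): L=166 R=4
Round 4 (k=32): L=4 R=33

Answer: 27,147 147,166 166,4 4,33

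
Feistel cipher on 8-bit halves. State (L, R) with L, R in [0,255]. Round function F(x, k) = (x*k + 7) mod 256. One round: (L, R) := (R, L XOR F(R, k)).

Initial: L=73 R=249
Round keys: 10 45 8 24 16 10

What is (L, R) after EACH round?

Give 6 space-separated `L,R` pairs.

Answer: 249,136 136,22 22,63 63,249 249,168 168,110

Derivation:
Round 1 (k=10): L=249 R=136
Round 2 (k=45): L=136 R=22
Round 3 (k=8): L=22 R=63
Round 4 (k=24): L=63 R=249
Round 5 (k=16): L=249 R=168
Round 6 (k=10): L=168 R=110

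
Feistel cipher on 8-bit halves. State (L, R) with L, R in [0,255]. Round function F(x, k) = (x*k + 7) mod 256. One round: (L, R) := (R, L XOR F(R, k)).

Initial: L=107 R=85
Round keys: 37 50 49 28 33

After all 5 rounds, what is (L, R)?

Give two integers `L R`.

Answer: 47 114

Derivation:
Round 1 (k=37): L=85 R=59
Round 2 (k=50): L=59 R=216
Round 3 (k=49): L=216 R=100
Round 4 (k=28): L=100 R=47
Round 5 (k=33): L=47 R=114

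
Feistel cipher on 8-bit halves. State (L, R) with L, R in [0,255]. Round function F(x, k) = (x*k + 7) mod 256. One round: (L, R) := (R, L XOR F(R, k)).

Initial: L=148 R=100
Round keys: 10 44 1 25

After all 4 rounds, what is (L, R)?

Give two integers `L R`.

Answer: 45 35

Derivation:
Round 1 (k=10): L=100 R=123
Round 2 (k=44): L=123 R=79
Round 3 (k=1): L=79 R=45
Round 4 (k=25): L=45 R=35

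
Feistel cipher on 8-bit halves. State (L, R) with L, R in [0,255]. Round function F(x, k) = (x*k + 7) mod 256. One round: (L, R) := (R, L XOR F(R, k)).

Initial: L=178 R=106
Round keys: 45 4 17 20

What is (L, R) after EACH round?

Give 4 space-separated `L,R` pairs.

Answer: 106,27 27,25 25,171 171,122

Derivation:
Round 1 (k=45): L=106 R=27
Round 2 (k=4): L=27 R=25
Round 3 (k=17): L=25 R=171
Round 4 (k=20): L=171 R=122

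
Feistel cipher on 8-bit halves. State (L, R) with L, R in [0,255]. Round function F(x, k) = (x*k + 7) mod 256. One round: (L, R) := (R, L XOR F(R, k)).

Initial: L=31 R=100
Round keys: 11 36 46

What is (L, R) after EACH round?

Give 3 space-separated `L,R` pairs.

Round 1 (k=11): L=100 R=76
Round 2 (k=36): L=76 R=211
Round 3 (k=46): L=211 R=189

Answer: 100,76 76,211 211,189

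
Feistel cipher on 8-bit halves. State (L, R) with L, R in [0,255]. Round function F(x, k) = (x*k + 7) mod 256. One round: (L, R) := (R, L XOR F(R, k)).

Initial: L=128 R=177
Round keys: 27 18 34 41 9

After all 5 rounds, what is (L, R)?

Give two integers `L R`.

Answer: 194 80

Derivation:
Round 1 (k=27): L=177 R=50
Round 2 (k=18): L=50 R=58
Round 3 (k=34): L=58 R=137
Round 4 (k=41): L=137 R=194
Round 5 (k=9): L=194 R=80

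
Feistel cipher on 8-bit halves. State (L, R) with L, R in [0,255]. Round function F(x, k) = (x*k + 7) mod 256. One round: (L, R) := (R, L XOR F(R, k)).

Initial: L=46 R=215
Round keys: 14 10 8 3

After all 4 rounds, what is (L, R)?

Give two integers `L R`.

Round 1 (k=14): L=215 R=231
Round 2 (k=10): L=231 R=218
Round 3 (k=8): L=218 R=48
Round 4 (k=3): L=48 R=77

Answer: 48 77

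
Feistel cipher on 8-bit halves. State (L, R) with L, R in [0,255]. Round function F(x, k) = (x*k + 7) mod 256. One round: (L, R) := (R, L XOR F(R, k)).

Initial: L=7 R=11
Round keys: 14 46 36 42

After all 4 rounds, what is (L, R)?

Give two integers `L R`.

Answer: 225 33

Derivation:
Round 1 (k=14): L=11 R=166
Round 2 (k=46): L=166 R=208
Round 3 (k=36): L=208 R=225
Round 4 (k=42): L=225 R=33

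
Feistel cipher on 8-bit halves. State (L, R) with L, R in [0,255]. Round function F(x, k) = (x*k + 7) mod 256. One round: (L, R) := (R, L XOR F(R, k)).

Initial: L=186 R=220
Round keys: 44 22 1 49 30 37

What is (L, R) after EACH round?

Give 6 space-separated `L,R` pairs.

Answer: 220,109 109,185 185,173 173,157 157,192 192,90

Derivation:
Round 1 (k=44): L=220 R=109
Round 2 (k=22): L=109 R=185
Round 3 (k=1): L=185 R=173
Round 4 (k=49): L=173 R=157
Round 5 (k=30): L=157 R=192
Round 6 (k=37): L=192 R=90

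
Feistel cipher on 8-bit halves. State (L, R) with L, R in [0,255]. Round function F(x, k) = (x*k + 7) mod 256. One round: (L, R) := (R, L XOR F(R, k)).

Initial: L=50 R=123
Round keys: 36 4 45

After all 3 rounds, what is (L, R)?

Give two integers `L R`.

Round 1 (k=36): L=123 R=97
Round 2 (k=4): L=97 R=240
Round 3 (k=45): L=240 R=86

Answer: 240 86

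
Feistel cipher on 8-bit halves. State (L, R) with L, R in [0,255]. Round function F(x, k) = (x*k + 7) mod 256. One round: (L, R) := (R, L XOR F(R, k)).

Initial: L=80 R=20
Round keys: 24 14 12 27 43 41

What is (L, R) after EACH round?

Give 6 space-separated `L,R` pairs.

Answer: 20,183 183,29 29,212 212,126 126,229 229,202

Derivation:
Round 1 (k=24): L=20 R=183
Round 2 (k=14): L=183 R=29
Round 3 (k=12): L=29 R=212
Round 4 (k=27): L=212 R=126
Round 5 (k=43): L=126 R=229
Round 6 (k=41): L=229 R=202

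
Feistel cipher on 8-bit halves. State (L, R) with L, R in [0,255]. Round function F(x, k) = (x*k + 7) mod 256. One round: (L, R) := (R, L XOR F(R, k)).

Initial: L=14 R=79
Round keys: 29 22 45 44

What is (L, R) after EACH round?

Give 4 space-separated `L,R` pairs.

Answer: 79,244 244,176 176,3 3,59

Derivation:
Round 1 (k=29): L=79 R=244
Round 2 (k=22): L=244 R=176
Round 3 (k=45): L=176 R=3
Round 4 (k=44): L=3 R=59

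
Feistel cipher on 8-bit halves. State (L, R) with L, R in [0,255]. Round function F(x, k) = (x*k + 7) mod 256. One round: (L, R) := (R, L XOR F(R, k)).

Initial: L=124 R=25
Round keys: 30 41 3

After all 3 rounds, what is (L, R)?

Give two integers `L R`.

Answer: 225 35

Derivation:
Round 1 (k=30): L=25 R=137
Round 2 (k=41): L=137 R=225
Round 3 (k=3): L=225 R=35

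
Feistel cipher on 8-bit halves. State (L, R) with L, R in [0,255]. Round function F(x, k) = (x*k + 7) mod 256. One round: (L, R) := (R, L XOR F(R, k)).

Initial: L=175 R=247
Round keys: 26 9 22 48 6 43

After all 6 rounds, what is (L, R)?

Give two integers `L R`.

Round 1 (k=26): L=247 R=178
Round 2 (k=9): L=178 R=190
Round 3 (k=22): L=190 R=233
Round 4 (k=48): L=233 R=9
Round 5 (k=6): L=9 R=212
Round 6 (k=43): L=212 R=170

Answer: 212 170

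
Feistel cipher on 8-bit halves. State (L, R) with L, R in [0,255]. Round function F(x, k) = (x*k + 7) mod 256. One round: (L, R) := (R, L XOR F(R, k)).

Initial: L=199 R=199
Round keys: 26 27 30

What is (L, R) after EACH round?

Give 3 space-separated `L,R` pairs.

Round 1 (k=26): L=199 R=250
Round 2 (k=27): L=250 R=162
Round 3 (k=30): L=162 R=249

Answer: 199,250 250,162 162,249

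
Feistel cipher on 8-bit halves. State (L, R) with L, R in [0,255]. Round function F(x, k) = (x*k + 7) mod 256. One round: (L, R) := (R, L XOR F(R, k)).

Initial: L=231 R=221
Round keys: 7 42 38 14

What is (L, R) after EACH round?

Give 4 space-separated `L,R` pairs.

Round 1 (k=7): L=221 R=245
Round 2 (k=42): L=245 R=228
Round 3 (k=38): L=228 R=42
Round 4 (k=14): L=42 R=183

Answer: 221,245 245,228 228,42 42,183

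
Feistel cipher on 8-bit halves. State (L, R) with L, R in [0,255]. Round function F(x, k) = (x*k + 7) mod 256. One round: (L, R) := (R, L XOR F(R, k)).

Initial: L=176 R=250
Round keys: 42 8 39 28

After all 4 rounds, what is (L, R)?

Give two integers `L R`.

Round 1 (k=42): L=250 R=187
Round 2 (k=8): L=187 R=37
Round 3 (k=39): L=37 R=17
Round 4 (k=28): L=17 R=198

Answer: 17 198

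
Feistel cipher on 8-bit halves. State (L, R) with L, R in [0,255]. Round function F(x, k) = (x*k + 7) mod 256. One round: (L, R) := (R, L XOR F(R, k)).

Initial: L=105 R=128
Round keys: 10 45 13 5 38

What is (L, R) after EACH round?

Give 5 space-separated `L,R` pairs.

Answer: 128,110 110,221 221,46 46,48 48,9

Derivation:
Round 1 (k=10): L=128 R=110
Round 2 (k=45): L=110 R=221
Round 3 (k=13): L=221 R=46
Round 4 (k=5): L=46 R=48
Round 5 (k=38): L=48 R=9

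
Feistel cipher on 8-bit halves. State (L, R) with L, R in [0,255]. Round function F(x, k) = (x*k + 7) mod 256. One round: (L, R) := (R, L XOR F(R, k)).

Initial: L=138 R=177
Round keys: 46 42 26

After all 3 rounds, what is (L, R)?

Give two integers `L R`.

Answer: 44 32

Derivation:
Round 1 (k=46): L=177 R=95
Round 2 (k=42): L=95 R=44
Round 3 (k=26): L=44 R=32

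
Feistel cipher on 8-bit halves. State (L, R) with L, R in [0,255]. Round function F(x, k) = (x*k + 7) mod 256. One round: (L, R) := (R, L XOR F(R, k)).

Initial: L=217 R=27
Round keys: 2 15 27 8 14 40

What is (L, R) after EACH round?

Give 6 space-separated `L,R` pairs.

Round 1 (k=2): L=27 R=228
Round 2 (k=15): L=228 R=120
Round 3 (k=27): L=120 R=75
Round 4 (k=8): L=75 R=39
Round 5 (k=14): L=39 R=98
Round 6 (k=40): L=98 R=112

Answer: 27,228 228,120 120,75 75,39 39,98 98,112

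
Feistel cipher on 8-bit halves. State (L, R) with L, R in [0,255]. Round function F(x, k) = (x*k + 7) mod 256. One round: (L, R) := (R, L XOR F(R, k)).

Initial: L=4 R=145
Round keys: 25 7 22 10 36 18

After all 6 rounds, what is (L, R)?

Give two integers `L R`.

Answer: 228 32

Derivation:
Round 1 (k=25): L=145 R=52
Round 2 (k=7): L=52 R=226
Round 3 (k=22): L=226 R=71
Round 4 (k=10): L=71 R=47
Round 5 (k=36): L=47 R=228
Round 6 (k=18): L=228 R=32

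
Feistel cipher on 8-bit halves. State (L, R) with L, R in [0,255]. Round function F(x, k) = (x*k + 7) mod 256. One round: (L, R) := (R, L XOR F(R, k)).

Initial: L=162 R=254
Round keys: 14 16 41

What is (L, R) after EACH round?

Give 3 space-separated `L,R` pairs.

Round 1 (k=14): L=254 R=73
Round 2 (k=16): L=73 R=105
Round 3 (k=41): L=105 R=145

Answer: 254,73 73,105 105,145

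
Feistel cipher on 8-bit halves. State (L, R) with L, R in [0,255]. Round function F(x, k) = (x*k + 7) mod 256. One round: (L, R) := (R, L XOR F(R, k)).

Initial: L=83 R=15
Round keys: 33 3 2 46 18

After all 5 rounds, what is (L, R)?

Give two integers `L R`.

Round 1 (k=33): L=15 R=165
Round 2 (k=3): L=165 R=249
Round 3 (k=2): L=249 R=92
Round 4 (k=46): L=92 R=118
Round 5 (k=18): L=118 R=15

Answer: 118 15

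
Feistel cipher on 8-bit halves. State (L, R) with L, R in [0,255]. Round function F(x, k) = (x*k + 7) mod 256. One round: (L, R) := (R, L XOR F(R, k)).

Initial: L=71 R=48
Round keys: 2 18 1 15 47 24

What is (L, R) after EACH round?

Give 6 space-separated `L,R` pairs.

Round 1 (k=2): L=48 R=32
Round 2 (k=18): L=32 R=119
Round 3 (k=1): L=119 R=94
Round 4 (k=15): L=94 R=254
Round 5 (k=47): L=254 R=247
Round 6 (k=24): L=247 R=209

Answer: 48,32 32,119 119,94 94,254 254,247 247,209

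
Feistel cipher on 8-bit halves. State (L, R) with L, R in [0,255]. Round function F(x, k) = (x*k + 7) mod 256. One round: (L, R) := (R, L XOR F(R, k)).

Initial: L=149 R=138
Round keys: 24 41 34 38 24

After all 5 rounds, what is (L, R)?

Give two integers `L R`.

Round 1 (k=24): L=138 R=98
Round 2 (k=41): L=98 R=51
Round 3 (k=34): L=51 R=175
Round 4 (k=38): L=175 R=50
Round 5 (k=24): L=50 R=24

Answer: 50 24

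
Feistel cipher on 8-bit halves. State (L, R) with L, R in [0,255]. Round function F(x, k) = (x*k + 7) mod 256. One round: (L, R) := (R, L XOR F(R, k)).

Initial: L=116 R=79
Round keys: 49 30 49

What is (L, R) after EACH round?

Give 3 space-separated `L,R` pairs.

Round 1 (k=49): L=79 R=82
Round 2 (k=30): L=82 R=236
Round 3 (k=49): L=236 R=97

Answer: 79,82 82,236 236,97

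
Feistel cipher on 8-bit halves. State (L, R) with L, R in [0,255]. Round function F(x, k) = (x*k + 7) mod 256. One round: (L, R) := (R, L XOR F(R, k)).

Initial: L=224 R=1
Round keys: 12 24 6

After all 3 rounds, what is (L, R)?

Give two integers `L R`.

Answer: 206 40

Derivation:
Round 1 (k=12): L=1 R=243
Round 2 (k=24): L=243 R=206
Round 3 (k=6): L=206 R=40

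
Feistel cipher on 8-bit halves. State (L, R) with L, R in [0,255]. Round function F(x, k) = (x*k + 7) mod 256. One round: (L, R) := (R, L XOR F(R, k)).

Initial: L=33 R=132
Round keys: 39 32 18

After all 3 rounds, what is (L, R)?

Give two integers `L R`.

Round 1 (k=39): L=132 R=2
Round 2 (k=32): L=2 R=195
Round 3 (k=18): L=195 R=191

Answer: 195 191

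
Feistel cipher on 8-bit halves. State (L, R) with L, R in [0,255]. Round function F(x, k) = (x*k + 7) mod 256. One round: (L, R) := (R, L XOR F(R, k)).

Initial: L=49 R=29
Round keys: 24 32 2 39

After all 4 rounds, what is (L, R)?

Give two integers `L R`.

Round 1 (k=24): L=29 R=142
Round 2 (k=32): L=142 R=218
Round 3 (k=2): L=218 R=53
Round 4 (k=39): L=53 R=192

Answer: 53 192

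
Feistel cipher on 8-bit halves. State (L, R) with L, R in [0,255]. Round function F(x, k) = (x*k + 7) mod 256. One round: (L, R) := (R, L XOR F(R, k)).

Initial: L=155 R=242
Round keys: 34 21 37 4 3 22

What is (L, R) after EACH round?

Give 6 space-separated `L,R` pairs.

Answer: 242,176 176,133 133,240 240,66 66,61 61,7

Derivation:
Round 1 (k=34): L=242 R=176
Round 2 (k=21): L=176 R=133
Round 3 (k=37): L=133 R=240
Round 4 (k=4): L=240 R=66
Round 5 (k=3): L=66 R=61
Round 6 (k=22): L=61 R=7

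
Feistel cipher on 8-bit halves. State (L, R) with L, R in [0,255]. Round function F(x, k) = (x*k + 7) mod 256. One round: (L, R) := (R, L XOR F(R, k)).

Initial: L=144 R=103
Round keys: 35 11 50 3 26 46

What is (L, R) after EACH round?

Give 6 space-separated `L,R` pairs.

Answer: 103,140 140,108 108,147 147,172 172,236 236,195

Derivation:
Round 1 (k=35): L=103 R=140
Round 2 (k=11): L=140 R=108
Round 3 (k=50): L=108 R=147
Round 4 (k=3): L=147 R=172
Round 5 (k=26): L=172 R=236
Round 6 (k=46): L=236 R=195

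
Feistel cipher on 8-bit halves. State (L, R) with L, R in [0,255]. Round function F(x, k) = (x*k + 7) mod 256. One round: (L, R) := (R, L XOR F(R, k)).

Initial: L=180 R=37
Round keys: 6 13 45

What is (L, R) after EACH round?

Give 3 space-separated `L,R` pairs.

Answer: 37,81 81,1 1,101

Derivation:
Round 1 (k=6): L=37 R=81
Round 2 (k=13): L=81 R=1
Round 3 (k=45): L=1 R=101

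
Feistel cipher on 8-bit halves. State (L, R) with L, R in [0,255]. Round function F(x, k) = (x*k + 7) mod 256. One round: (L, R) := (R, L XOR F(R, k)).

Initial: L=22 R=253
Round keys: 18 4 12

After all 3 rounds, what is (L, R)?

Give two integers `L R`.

Answer: 222 168

Derivation:
Round 1 (k=18): L=253 R=199
Round 2 (k=4): L=199 R=222
Round 3 (k=12): L=222 R=168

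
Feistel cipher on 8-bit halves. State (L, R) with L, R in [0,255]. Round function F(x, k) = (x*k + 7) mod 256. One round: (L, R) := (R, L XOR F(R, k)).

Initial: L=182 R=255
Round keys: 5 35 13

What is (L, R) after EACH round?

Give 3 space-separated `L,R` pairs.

Round 1 (k=5): L=255 R=180
Round 2 (k=35): L=180 R=92
Round 3 (k=13): L=92 R=7

Answer: 255,180 180,92 92,7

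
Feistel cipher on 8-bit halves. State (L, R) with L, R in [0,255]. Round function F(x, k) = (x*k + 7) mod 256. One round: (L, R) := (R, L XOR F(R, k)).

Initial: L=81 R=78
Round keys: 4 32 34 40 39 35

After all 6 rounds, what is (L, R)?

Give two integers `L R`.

Round 1 (k=4): L=78 R=110
Round 2 (k=32): L=110 R=137
Round 3 (k=34): L=137 R=87
Round 4 (k=40): L=87 R=22
Round 5 (k=39): L=22 R=54
Round 6 (k=35): L=54 R=127

Answer: 54 127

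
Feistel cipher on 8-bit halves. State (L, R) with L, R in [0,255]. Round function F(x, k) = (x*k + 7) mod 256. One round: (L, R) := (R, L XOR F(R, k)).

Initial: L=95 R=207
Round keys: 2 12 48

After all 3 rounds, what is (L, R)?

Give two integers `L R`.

Round 1 (k=2): L=207 R=250
Round 2 (k=12): L=250 R=112
Round 3 (k=48): L=112 R=253

Answer: 112 253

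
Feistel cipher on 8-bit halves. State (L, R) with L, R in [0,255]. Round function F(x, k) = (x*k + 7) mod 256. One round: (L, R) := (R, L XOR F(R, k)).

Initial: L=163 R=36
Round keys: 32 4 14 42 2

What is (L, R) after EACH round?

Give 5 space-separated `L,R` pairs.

Round 1 (k=32): L=36 R=36
Round 2 (k=4): L=36 R=179
Round 3 (k=14): L=179 R=245
Round 4 (k=42): L=245 R=138
Round 5 (k=2): L=138 R=238

Answer: 36,36 36,179 179,245 245,138 138,238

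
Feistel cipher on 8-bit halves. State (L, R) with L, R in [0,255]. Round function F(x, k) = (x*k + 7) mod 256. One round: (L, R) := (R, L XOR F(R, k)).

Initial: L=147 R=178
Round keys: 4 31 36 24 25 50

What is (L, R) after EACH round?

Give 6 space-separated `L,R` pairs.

Round 1 (k=4): L=178 R=92
Round 2 (k=31): L=92 R=153
Round 3 (k=36): L=153 R=215
Round 4 (k=24): L=215 R=182
Round 5 (k=25): L=182 R=26
Round 6 (k=50): L=26 R=173

Answer: 178,92 92,153 153,215 215,182 182,26 26,173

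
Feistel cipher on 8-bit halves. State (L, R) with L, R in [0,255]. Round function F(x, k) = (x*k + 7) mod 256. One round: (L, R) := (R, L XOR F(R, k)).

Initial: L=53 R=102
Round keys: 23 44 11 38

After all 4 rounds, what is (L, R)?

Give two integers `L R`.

Round 1 (k=23): L=102 R=4
Round 2 (k=44): L=4 R=209
Round 3 (k=11): L=209 R=6
Round 4 (k=38): L=6 R=58

Answer: 6 58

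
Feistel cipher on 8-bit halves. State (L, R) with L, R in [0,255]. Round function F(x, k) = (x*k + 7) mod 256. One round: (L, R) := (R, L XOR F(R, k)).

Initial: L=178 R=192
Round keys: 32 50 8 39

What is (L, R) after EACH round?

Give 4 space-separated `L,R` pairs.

Round 1 (k=32): L=192 R=181
Round 2 (k=50): L=181 R=161
Round 3 (k=8): L=161 R=186
Round 4 (k=39): L=186 R=252

Answer: 192,181 181,161 161,186 186,252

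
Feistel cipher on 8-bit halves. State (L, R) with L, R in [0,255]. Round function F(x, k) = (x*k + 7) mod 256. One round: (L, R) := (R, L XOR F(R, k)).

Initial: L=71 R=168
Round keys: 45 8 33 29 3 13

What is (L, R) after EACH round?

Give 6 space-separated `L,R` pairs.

Round 1 (k=45): L=168 R=200
Round 2 (k=8): L=200 R=239
Round 3 (k=33): L=239 R=30
Round 4 (k=29): L=30 R=130
Round 5 (k=3): L=130 R=147
Round 6 (k=13): L=147 R=252

Answer: 168,200 200,239 239,30 30,130 130,147 147,252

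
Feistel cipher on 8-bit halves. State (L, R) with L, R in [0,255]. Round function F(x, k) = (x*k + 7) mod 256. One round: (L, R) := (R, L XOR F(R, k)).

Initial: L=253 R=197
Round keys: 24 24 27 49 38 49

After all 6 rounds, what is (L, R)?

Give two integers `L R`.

Round 1 (k=24): L=197 R=130
Round 2 (k=24): L=130 R=242
Round 3 (k=27): L=242 R=15
Round 4 (k=49): L=15 R=20
Round 5 (k=38): L=20 R=240
Round 6 (k=49): L=240 R=227

Answer: 240 227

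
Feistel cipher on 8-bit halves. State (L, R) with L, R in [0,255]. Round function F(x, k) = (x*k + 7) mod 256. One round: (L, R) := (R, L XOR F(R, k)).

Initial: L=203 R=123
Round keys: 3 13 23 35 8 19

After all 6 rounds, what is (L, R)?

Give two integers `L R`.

Round 1 (k=3): L=123 R=179
Round 2 (k=13): L=179 R=101
Round 3 (k=23): L=101 R=169
Round 4 (k=35): L=169 R=71
Round 5 (k=8): L=71 R=150
Round 6 (k=19): L=150 R=110

Answer: 150 110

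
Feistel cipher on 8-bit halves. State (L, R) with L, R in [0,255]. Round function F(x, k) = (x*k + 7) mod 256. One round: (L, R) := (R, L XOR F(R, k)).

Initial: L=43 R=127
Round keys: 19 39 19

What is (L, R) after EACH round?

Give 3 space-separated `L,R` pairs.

Answer: 127,95 95,255 255,171

Derivation:
Round 1 (k=19): L=127 R=95
Round 2 (k=39): L=95 R=255
Round 3 (k=19): L=255 R=171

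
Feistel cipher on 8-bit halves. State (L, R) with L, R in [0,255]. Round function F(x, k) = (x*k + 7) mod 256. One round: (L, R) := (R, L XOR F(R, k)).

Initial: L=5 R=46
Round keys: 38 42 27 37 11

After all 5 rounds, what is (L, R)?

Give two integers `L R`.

Round 1 (k=38): L=46 R=222
Round 2 (k=42): L=222 R=93
Round 3 (k=27): L=93 R=8
Round 4 (k=37): L=8 R=114
Round 5 (k=11): L=114 R=229

Answer: 114 229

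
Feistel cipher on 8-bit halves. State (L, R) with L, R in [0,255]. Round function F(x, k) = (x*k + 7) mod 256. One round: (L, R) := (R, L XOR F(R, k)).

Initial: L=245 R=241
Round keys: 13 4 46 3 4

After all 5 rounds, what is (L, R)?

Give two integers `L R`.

Round 1 (k=13): L=241 R=177
Round 2 (k=4): L=177 R=58
Round 3 (k=46): L=58 R=194
Round 4 (k=3): L=194 R=119
Round 5 (k=4): L=119 R=33

Answer: 119 33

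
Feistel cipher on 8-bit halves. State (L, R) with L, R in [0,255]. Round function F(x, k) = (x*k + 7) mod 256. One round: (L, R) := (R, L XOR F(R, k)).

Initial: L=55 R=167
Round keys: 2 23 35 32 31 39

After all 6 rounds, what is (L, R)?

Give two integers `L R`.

Round 1 (k=2): L=167 R=98
Round 2 (k=23): L=98 R=114
Round 3 (k=35): L=114 R=255
Round 4 (k=32): L=255 R=149
Round 5 (k=31): L=149 R=237
Round 6 (k=39): L=237 R=183

Answer: 237 183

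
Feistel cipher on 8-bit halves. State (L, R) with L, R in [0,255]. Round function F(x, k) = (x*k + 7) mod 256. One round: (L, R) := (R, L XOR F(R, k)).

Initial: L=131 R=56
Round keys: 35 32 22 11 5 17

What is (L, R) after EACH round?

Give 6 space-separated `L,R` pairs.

Answer: 56,44 44,191 191,93 93,185 185,249 249,41

Derivation:
Round 1 (k=35): L=56 R=44
Round 2 (k=32): L=44 R=191
Round 3 (k=22): L=191 R=93
Round 4 (k=11): L=93 R=185
Round 5 (k=5): L=185 R=249
Round 6 (k=17): L=249 R=41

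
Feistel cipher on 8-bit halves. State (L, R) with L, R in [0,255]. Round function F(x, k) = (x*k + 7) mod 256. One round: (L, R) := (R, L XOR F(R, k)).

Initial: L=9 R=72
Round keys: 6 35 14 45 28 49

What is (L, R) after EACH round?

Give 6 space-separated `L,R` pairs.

Answer: 72,190 190,73 73,187 187,175 175,144 144,56

Derivation:
Round 1 (k=6): L=72 R=190
Round 2 (k=35): L=190 R=73
Round 3 (k=14): L=73 R=187
Round 4 (k=45): L=187 R=175
Round 5 (k=28): L=175 R=144
Round 6 (k=49): L=144 R=56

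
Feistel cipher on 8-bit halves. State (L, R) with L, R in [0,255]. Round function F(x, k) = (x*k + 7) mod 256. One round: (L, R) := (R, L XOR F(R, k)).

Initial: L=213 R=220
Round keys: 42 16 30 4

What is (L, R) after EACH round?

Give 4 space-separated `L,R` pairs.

Round 1 (k=42): L=220 R=202
Round 2 (k=16): L=202 R=123
Round 3 (k=30): L=123 R=187
Round 4 (k=4): L=187 R=136

Answer: 220,202 202,123 123,187 187,136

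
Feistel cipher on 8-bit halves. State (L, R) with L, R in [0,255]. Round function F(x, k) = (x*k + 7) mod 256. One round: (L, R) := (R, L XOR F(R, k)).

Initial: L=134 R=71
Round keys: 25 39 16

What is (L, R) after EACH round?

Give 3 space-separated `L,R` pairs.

Answer: 71,112 112,80 80,119

Derivation:
Round 1 (k=25): L=71 R=112
Round 2 (k=39): L=112 R=80
Round 3 (k=16): L=80 R=119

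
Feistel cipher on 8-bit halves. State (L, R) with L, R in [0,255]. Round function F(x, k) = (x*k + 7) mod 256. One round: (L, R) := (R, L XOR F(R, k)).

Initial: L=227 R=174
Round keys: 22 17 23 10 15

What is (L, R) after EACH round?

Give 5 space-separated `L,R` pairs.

Round 1 (k=22): L=174 R=24
Round 2 (k=17): L=24 R=49
Round 3 (k=23): L=49 R=118
Round 4 (k=10): L=118 R=146
Round 5 (k=15): L=146 R=227

Answer: 174,24 24,49 49,118 118,146 146,227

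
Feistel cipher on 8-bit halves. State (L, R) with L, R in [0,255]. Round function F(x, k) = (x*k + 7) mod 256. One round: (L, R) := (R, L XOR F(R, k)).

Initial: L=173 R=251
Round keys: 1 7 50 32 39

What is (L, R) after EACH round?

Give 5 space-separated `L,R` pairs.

Round 1 (k=1): L=251 R=175
Round 2 (k=7): L=175 R=43
Round 3 (k=50): L=43 R=194
Round 4 (k=32): L=194 R=108
Round 5 (k=39): L=108 R=185

Answer: 251,175 175,43 43,194 194,108 108,185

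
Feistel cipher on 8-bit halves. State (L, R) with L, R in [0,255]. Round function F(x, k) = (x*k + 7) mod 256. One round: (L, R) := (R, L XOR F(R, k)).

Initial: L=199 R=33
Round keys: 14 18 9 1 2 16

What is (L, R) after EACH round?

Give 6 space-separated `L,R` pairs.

Round 1 (k=14): L=33 R=18
Round 2 (k=18): L=18 R=106
Round 3 (k=9): L=106 R=211
Round 4 (k=1): L=211 R=176
Round 5 (k=2): L=176 R=180
Round 6 (k=16): L=180 R=247

Answer: 33,18 18,106 106,211 211,176 176,180 180,247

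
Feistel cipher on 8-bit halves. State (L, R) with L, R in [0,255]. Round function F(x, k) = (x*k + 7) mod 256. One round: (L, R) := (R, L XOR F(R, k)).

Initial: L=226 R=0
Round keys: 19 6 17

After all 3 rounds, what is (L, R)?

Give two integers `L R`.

Answer: 101 89

Derivation:
Round 1 (k=19): L=0 R=229
Round 2 (k=6): L=229 R=101
Round 3 (k=17): L=101 R=89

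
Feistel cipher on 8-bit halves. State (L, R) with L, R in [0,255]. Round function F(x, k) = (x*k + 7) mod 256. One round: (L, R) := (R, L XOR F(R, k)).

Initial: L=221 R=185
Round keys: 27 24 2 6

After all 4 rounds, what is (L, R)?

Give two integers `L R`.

Round 1 (k=27): L=185 R=87
Round 2 (k=24): L=87 R=150
Round 3 (k=2): L=150 R=100
Round 4 (k=6): L=100 R=201

Answer: 100 201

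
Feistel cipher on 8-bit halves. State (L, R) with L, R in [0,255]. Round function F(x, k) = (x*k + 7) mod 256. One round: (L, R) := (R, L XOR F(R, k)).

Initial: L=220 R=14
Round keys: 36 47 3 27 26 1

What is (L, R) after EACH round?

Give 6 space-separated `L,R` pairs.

Answer: 14,35 35,122 122,86 86,99 99,67 67,41

Derivation:
Round 1 (k=36): L=14 R=35
Round 2 (k=47): L=35 R=122
Round 3 (k=3): L=122 R=86
Round 4 (k=27): L=86 R=99
Round 5 (k=26): L=99 R=67
Round 6 (k=1): L=67 R=41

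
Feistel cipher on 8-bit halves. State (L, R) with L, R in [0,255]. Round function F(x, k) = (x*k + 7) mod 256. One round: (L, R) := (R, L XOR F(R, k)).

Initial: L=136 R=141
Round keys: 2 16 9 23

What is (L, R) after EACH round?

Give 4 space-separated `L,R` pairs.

Answer: 141,169 169,26 26,88 88,245

Derivation:
Round 1 (k=2): L=141 R=169
Round 2 (k=16): L=169 R=26
Round 3 (k=9): L=26 R=88
Round 4 (k=23): L=88 R=245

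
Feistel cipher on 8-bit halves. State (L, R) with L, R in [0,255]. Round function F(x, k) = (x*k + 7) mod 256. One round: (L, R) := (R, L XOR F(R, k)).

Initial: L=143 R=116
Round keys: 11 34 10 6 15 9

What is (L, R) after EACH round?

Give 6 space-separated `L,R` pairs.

Round 1 (k=11): L=116 R=140
Round 2 (k=34): L=140 R=235
Round 3 (k=10): L=235 R=185
Round 4 (k=6): L=185 R=182
Round 5 (k=15): L=182 R=8
Round 6 (k=9): L=8 R=249

Answer: 116,140 140,235 235,185 185,182 182,8 8,249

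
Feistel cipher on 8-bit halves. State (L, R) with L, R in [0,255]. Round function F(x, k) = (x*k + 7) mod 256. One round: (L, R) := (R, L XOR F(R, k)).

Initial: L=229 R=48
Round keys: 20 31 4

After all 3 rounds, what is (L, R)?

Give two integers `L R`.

Answer: 21 121

Derivation:
Round 1 (k=20): L=48 R=34
Round 2 (k=31): L=34 R=21
Round 3 (k=4): L=21 R=121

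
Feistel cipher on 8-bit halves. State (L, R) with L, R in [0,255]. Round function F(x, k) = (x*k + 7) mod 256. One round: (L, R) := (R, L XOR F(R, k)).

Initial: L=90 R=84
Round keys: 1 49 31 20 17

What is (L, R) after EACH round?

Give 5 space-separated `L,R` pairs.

Round 1 (k=1): L=84 R=1
Round 2 (k=49): L=1 R=108
Round 3 (k=31): L=108 R=26
Round 4 (k=20): L=26 R=99
Round 5 (k=17): L=99 R=128

Answer: 84,1 1,108 108,26 26,99 99,128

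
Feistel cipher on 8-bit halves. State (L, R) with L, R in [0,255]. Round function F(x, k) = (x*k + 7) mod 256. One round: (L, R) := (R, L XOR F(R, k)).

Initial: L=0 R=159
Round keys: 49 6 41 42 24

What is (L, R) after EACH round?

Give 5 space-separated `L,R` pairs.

Round 1 (k=49): L=159 R=118
Round 2 (k=6): L=118 R=84
Round 3 (k=41): L=84 R=13
Round 4 (k=42): L=13 R=125
Round 5 (k=24): L=125 R=178

Answer: 159,118 118,84 84,13 13,125 125,178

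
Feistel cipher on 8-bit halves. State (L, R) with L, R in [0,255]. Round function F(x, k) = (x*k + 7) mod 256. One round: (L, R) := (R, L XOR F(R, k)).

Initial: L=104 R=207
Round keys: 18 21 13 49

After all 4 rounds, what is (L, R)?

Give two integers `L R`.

Round 1 (k=18): L=207 R=253
Round 2 (k=21): L=253 R=7
Round 3 (k=13): L=7 R=159
Round 4 (k=49): L=159 R=113

Answer: 159 113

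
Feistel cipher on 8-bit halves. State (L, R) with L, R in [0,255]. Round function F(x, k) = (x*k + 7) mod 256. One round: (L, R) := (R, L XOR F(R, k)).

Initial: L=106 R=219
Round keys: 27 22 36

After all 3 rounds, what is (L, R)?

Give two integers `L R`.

Round 1 (k=27): L=219 R=74
Round 2 (k=22): L=74 R=184
Round 3 (k=36): L=184 R=173

Answer: 184 173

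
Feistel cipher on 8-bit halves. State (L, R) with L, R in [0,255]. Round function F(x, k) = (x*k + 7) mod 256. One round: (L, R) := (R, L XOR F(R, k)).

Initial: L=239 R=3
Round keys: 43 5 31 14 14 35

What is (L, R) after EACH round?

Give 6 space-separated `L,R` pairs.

Answer: 3,103 103,9 9,121 121,172 172,22 22,165

Derivation:
Round 1 (k=43): L=3 R=103
Round 2 (k=5): L=103 R=9
Round 3 (k=31): L=9 R=121
Round 4 (k=14): L=121 R=172
Round 5 (k=14): L=172 R=22
Round 6 (k=35): L=22 R=165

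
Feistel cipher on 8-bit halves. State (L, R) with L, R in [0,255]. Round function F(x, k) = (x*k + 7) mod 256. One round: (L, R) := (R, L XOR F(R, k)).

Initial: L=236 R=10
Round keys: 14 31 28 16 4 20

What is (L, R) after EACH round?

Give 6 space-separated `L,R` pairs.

Round 1 (k=14): L=10 R=127
Round 2 (k=31): L=127 R=98
Round 3 (k=28): L=98 R=192
Round 4 (k=16): L=192 R=101
Round 5 (k=4): L=101 R=91
Round 6 (k=20): L=91 R=70

Answer: 10,127 127,98 98,192 192,101 101,91 91,70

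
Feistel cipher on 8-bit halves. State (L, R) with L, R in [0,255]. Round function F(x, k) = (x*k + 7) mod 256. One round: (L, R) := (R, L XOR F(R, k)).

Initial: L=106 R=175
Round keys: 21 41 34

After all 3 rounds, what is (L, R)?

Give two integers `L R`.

Round 1 (k=21): L=175 R=8
Round 2 (k=41): L=8 R=224
Round 3 (k=34): L=224 R=207

Answer: 224 207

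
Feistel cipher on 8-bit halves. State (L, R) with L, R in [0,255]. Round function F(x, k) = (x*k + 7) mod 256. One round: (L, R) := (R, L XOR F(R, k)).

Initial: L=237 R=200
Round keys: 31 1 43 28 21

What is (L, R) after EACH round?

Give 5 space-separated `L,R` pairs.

Answer: 200,210 210,17 17,48 48,86 86,37

Derivation:
Round 1 (k=31): L=200 R=210
Round 2 (k=1): L=210 R=17
Round 3 (k=43): L=17 R=48
Round 4 (k=28): L=48 R=86
Round 5 (k=21): L=86 R=37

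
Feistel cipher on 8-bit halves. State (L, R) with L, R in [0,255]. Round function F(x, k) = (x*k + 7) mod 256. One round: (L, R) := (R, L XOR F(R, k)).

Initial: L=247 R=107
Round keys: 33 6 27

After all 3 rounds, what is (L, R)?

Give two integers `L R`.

Answer: 142 36

Derivation:
Round 1 (k=33): L=107 R=37
Round 2 (k=6): L=37 R=142
Round 3 (k=27): L=142 R=36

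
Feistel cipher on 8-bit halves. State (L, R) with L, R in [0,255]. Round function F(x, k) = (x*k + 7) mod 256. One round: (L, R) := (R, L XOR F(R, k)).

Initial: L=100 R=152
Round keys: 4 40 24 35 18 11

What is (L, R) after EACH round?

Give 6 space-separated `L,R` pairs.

Round 1 (k=4): L=152 R=3
Round 2 (k=40): L=3 R=231
Round 3 (k=24): L=231 R=172
Round 4 (k=35): L=172 R=108
Round 5 (k=18): L=108 R=51
Round 6 (k=11): L=51 R=84

Answer: 152,3 3,231 231,172 172,108 108,51 51,84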